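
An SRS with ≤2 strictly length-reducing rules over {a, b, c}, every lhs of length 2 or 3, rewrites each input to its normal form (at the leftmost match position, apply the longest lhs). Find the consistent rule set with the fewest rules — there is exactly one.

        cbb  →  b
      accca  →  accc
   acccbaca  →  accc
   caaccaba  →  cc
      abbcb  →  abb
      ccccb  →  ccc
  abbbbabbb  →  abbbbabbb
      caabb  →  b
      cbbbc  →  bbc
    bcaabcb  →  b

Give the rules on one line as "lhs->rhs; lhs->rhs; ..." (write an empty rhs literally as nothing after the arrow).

ca->c; cb->

  | cbb => b
  | accca => accc
  | acccbaca => accaca => accca => accc
  | caaccaba => caccaba => cccaba => cccba => cca => cc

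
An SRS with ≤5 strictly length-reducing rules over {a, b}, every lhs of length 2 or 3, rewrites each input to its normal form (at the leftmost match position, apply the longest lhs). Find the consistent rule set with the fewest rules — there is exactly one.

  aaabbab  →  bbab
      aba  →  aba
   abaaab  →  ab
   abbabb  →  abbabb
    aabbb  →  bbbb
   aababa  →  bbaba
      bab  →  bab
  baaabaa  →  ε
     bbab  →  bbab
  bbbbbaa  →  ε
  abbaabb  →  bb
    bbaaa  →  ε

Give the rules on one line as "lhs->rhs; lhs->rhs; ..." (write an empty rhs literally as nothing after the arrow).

  | aaabbab => bbab
  | aba
  | abaaab => aaaab => ab
  | abbabb

aa->; aaa->; aab->bb; baa->aa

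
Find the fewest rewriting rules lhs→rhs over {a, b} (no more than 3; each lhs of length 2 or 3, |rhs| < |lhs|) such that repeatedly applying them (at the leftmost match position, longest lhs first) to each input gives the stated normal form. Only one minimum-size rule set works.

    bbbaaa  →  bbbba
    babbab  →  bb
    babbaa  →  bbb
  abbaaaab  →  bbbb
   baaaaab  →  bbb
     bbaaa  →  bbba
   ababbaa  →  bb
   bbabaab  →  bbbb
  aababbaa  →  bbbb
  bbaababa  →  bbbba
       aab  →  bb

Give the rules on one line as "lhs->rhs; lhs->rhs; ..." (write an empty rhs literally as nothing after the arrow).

aa->b; ab->

  | bbbaaa => bbbba
  | babbab => bbab => bb
  | babbaa => bbaa => bbb
  | abbaaaab => baaaab => bbaab => bbbb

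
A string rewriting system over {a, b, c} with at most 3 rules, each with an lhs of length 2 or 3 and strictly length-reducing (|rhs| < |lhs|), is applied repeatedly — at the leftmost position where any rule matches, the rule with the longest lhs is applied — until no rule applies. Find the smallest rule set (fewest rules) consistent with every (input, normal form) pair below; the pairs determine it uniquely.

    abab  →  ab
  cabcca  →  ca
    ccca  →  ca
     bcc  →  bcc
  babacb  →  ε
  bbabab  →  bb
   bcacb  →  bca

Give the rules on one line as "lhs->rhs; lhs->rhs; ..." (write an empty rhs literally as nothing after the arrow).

  | abab => ab
  | cabcca => caba => ca
  | ccca => ca
  | bcc

ba->; cb->; cca->a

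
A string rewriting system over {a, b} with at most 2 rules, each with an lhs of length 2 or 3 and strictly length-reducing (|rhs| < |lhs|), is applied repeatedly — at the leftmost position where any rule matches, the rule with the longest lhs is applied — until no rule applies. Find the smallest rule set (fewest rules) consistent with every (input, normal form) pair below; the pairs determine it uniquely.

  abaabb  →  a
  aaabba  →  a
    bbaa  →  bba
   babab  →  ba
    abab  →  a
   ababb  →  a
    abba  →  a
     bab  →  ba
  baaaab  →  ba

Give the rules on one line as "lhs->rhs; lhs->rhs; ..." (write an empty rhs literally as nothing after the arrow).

  | abaabb => aaabb => aabb => abb => ab => a
  | aaabba => aabba => abba => aba => aa => a
  | bbaa => bba
  | babab => baab => bab => ba

aa->a; ab->a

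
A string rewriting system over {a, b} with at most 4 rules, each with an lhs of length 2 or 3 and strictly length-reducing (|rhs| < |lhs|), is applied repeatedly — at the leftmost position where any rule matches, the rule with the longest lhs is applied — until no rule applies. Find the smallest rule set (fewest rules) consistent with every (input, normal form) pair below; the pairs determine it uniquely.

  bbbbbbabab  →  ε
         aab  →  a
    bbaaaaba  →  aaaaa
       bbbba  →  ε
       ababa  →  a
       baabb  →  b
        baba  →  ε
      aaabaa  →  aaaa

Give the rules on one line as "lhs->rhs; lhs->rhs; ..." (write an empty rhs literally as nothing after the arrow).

  | bbbbbbabab => abbbbabab => bbbabab => ababab => abab => ab => ε
  | aab => a
  | bbaaaaba => aaaaaba => aaaaa
  | bbbba => abba => ba => ε

ab->; ba->; bb->a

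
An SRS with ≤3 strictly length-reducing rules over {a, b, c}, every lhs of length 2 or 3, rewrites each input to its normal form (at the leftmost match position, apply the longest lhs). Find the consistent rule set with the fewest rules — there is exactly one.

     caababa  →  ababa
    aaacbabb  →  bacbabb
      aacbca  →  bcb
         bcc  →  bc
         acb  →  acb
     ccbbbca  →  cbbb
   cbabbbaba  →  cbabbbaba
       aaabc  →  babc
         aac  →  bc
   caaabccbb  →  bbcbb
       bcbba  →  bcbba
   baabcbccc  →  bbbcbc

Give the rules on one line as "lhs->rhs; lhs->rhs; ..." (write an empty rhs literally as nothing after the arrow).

  | caababa => ababa
  | aaacbabb => bacbabb
  | aacbca => bcbca => bcb
  | bcc => bc

aa->b; ca->; cc->c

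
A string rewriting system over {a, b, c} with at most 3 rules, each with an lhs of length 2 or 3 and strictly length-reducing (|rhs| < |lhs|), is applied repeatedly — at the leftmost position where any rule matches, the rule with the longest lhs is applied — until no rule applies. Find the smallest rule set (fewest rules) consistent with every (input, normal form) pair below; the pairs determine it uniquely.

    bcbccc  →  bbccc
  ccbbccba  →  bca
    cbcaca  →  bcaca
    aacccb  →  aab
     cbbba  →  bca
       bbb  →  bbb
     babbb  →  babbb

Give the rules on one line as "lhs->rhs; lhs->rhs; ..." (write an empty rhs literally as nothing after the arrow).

bba->ca; cb->b

  | bcbccc => bbccc
  | ccbbccba => cbbccba => bbccba => bbcba => bbba => bca
  | cbcaca => bcaca
  | aacccb => aaccb => aacb => aab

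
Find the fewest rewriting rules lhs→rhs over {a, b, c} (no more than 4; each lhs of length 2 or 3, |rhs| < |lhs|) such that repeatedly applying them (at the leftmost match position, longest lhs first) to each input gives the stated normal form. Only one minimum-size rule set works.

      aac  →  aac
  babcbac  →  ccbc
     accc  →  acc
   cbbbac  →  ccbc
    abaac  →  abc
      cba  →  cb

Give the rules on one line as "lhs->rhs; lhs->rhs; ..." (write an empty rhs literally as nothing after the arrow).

  | aac
  | babcbac => bbcbac => ccbac => ccbc
  | accc => acc
  | cbbbac => ccbac => ccbc

ba->b; bb->c; ccc->cc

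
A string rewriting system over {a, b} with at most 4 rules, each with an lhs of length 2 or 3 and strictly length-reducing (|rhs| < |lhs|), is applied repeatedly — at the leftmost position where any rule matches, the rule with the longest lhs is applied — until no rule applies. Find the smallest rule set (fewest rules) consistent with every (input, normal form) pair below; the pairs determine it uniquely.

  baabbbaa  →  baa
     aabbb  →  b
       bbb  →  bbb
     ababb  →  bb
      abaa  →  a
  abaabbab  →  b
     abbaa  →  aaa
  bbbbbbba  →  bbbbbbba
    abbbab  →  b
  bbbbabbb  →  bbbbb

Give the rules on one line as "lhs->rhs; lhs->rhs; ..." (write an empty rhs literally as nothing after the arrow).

ab->b; aba->; abb->a

  | baabbbaa => baabaa => baa
  | aabbb => aab => ab => b
  | bbb
  | ababb => bb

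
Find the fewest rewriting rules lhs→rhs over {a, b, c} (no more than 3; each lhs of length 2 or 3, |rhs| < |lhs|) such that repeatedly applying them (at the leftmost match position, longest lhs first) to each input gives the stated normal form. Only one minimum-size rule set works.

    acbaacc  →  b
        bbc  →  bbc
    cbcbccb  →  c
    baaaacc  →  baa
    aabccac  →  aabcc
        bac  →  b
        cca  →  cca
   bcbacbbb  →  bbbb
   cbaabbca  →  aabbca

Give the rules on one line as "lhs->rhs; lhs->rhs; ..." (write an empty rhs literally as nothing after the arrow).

  | acbaacc => baacc => bac => b
  | bbc
  | cbcbccb => cbccb => ccb => c
  | baaaacc => baaac => baa

ac->; cb->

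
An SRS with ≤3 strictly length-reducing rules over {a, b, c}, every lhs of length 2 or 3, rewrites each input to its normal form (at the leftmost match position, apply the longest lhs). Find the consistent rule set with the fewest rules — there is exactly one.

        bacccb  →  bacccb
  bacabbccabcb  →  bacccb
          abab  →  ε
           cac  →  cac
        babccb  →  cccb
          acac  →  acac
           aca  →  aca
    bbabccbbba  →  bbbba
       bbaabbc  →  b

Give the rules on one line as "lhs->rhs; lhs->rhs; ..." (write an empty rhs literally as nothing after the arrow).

ab->; bab->c; bc->b

  | bacccb
  | bacabbccabcb => bacbccabcb => bacbcabcb => bacbabcb => bacccb
  | abab => ab => ε
  | cac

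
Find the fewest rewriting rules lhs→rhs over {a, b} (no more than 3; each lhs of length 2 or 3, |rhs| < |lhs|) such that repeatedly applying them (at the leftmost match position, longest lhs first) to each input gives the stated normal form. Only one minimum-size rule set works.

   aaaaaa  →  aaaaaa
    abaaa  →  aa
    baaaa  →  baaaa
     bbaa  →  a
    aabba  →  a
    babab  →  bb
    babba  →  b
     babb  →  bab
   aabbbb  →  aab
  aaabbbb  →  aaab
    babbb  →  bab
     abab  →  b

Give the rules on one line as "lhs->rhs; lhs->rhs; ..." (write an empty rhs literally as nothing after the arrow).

  | aaaaaa
  | abaaa => aa
  | baaaa
  | bbaa => a

aba->; abb->ab; bba->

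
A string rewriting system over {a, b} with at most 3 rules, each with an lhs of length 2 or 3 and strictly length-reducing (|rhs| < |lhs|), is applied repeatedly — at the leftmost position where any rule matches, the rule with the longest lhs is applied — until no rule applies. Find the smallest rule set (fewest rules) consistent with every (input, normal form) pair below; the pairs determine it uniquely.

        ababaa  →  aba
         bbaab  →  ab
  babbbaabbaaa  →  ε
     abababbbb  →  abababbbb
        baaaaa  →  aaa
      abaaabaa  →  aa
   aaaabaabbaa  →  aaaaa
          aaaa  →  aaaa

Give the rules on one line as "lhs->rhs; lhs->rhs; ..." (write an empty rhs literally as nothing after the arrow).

baa->; bba->

  | ababaa => aba
  | bbaab => ab
  | babbbaabbaaa => bababbaaa => babaaa => baa => ε
  | abababbbb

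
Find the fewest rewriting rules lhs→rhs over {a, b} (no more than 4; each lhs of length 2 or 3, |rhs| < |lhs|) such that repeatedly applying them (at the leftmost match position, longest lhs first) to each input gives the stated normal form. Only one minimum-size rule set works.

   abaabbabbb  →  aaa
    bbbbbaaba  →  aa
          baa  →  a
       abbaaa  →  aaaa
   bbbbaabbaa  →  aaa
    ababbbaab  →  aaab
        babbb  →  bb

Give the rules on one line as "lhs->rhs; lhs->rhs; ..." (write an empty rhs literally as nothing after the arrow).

  | abaabbabbb => aabbabbb => aaabbb => aaa
  | bbbbbaaba => bbaaba => aaba => aa
  | baa => a
  | abbaaa => aaaa

ba->; bab->; bba->a; bbb->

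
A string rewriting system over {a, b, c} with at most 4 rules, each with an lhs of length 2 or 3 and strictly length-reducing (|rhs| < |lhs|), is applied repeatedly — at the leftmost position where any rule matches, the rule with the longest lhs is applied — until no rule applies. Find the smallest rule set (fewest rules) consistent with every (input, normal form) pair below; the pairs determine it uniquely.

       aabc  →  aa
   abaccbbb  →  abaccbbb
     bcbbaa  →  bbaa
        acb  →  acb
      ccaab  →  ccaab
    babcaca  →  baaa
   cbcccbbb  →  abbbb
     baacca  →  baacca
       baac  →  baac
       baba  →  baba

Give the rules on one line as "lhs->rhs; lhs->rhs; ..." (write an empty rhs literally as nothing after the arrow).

  | aabc => aa
  | abaccbbb
  | bcbbaa => bbaa
  | acb

aca->aa; bc->; ccc->ab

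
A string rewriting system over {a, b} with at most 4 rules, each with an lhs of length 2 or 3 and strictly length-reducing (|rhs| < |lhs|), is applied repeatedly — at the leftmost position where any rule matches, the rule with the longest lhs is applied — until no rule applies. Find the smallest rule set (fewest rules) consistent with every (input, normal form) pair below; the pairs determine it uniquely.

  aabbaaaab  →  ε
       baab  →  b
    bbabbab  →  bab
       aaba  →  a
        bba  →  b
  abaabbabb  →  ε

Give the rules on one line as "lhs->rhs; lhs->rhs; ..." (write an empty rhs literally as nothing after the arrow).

aa->b; aab->; baa->; bb->a

  | aabbaaaab => baaaab => aab => ε
  | baab => b
  | bbabbab => aabbab => bab
  | aaba => a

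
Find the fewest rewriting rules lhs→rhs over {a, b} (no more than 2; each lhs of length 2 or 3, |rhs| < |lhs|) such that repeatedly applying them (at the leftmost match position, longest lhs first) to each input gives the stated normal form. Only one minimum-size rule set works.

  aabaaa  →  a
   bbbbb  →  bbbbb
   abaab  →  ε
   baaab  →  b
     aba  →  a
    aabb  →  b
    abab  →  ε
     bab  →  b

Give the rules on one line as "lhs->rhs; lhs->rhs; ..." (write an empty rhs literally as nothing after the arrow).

aa->a; ab->

  | aabaaa => abaaa => aaa => aa => a
  | bbbbb
  | abaab => aab => ab => ε
  | baaab => baab => bab => b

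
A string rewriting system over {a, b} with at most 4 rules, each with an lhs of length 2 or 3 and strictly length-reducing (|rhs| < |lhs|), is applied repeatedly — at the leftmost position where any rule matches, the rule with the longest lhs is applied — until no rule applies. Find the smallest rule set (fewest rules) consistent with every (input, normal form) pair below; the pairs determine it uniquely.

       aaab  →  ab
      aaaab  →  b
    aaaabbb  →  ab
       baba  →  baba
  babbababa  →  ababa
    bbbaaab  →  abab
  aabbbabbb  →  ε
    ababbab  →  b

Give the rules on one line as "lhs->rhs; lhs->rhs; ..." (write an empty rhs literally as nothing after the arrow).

aa->; bb->a; bba->ab

  | aaab => ab
  | aaaab => aab => b
  | aaaabbb => aabbb => bbb => ab
  | baba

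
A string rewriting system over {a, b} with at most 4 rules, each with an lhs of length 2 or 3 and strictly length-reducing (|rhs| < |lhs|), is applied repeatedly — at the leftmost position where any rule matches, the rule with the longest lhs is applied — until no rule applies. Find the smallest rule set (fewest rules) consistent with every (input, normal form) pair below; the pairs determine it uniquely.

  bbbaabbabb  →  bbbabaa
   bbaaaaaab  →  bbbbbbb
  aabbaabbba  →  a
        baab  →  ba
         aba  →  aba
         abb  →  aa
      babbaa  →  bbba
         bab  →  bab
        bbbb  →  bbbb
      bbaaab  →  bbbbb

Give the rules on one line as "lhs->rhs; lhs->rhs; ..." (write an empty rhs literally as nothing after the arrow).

aaa->bb; aab->a; abb->aa

  | bbbaabbabb => bbbababb => bbbabaa
  | bbaaaaaab => bbbbaaab => bbbbbbb
  | aabbaabbba => abaabbba => ababba => abaaa => abbb => aab => a
  | baab => ba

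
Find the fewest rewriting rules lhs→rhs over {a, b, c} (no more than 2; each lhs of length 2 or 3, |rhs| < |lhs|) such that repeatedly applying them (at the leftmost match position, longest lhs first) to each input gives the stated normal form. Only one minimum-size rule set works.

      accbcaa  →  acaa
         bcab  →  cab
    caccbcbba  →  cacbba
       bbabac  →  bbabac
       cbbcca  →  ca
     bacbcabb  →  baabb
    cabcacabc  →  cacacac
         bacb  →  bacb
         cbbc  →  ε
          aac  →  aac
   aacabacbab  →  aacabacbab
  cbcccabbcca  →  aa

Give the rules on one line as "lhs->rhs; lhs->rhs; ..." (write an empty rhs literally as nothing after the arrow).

bc->c; cc->

  | accbcaa => abcaa => acaa
  | bcab => cab
  | caccbcbba => cabcbba => cacbba
  | bbabac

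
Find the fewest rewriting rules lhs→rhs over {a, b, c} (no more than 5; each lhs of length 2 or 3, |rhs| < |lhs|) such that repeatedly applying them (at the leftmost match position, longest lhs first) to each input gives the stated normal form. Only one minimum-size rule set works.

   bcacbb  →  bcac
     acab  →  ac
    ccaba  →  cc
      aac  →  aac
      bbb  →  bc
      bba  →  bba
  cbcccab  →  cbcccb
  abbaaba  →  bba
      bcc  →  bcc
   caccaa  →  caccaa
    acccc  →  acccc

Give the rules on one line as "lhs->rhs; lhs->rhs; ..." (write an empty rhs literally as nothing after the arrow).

  | bcacbb => bcacb => bcac
  | acab => acb => ac
  | ccaba => cc
  | aac

ab->b; aba->; acb->ac; bbb->bc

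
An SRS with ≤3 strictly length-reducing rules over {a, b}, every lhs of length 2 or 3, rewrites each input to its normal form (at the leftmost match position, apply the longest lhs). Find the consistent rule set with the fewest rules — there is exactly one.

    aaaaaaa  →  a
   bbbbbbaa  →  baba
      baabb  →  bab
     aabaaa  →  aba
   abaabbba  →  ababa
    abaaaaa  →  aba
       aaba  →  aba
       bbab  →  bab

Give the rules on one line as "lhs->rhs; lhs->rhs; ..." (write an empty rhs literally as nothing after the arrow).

  | aaaaaaa => aaaaaa => aaaaa => aaaa => aaa => aa => a
  | bbbbbbaa => babbbaa => babaaa => babaa => baba
  | baabb => babb => bab
  | aabaaa => abaaa => abaa => aba

aa->a; bb->b; bbb->ba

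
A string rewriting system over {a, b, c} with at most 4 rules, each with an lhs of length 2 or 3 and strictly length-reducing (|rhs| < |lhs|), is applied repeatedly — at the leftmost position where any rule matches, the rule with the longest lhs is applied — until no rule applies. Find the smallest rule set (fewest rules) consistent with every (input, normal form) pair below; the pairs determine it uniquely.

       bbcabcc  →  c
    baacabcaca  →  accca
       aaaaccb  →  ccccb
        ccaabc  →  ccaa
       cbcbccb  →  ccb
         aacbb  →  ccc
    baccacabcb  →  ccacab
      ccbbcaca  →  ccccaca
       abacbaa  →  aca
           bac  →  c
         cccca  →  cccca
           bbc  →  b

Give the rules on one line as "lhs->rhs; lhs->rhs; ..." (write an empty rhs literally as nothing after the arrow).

aac->cc; ba->; bc->; cbb->cc

  | bbcabcc => babcc => bcc => c
  | baacabcaca => acabcaca => acaaca => accca
  | aaaaccb => aacccb => ccccb
  | ccaabc => ccaa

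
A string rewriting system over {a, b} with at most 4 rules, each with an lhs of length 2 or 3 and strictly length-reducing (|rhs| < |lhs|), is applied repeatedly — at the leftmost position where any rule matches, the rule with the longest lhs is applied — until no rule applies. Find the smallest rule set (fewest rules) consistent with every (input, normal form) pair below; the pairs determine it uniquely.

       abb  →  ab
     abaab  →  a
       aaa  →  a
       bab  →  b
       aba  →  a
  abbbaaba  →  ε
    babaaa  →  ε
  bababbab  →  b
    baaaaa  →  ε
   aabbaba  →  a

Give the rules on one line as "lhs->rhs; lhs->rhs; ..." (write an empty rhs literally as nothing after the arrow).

  | abb => ab
  | abaab => aab => a
  | aaa => a
  | bab => b

aa->; aab->a; ba->; bb->b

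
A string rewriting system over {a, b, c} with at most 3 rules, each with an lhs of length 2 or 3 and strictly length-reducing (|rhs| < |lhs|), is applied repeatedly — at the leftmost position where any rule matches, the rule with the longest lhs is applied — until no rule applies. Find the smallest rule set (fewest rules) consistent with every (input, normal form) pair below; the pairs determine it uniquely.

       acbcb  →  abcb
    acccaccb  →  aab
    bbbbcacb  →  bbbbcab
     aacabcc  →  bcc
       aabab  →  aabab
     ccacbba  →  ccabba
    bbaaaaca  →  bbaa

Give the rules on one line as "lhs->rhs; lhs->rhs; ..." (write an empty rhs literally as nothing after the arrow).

  | acbcb => abcb
  | acccaccb => accaccb => acaccb => aaccb => aacb => aab
  | bbbbcacb => bbbbcab
  | aacabcc => aaabcc => bcc

aaa->; ac->a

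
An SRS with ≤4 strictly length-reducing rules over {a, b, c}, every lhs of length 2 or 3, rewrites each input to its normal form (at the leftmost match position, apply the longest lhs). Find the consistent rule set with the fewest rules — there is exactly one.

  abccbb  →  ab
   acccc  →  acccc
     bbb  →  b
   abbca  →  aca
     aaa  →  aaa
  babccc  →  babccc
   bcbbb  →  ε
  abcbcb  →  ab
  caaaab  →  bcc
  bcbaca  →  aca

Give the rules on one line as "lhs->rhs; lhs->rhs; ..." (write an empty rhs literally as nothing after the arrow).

aab->bc; bb->; cb->b

  | abccbb => abcbb => abbb => ab
  | acccc
  | bbb => b
  | abbca => aca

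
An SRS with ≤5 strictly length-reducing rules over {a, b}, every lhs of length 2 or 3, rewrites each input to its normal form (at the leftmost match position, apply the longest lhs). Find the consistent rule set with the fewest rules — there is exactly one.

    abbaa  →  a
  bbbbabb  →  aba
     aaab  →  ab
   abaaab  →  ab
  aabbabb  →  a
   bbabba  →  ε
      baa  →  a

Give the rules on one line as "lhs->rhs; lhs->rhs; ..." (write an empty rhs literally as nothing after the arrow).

aa->; baa->a; bb->; bbb->a

  | abbaa => aaa => a
  | bbbbabb => ababb => aba
  | aaab => ab
  | abaaab => aaab => ab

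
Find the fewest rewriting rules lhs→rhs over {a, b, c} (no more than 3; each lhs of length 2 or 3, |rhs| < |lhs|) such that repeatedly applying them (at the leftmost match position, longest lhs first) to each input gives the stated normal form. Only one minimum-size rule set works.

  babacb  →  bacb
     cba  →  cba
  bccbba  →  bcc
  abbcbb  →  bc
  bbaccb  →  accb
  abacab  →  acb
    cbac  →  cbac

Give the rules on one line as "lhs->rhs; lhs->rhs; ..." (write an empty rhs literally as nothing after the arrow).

ab->; bb->; ca->c

  | babacb => bacb
  | cba
  | bccbba => bcca => bcc
  | abbcbb => bcbb => bc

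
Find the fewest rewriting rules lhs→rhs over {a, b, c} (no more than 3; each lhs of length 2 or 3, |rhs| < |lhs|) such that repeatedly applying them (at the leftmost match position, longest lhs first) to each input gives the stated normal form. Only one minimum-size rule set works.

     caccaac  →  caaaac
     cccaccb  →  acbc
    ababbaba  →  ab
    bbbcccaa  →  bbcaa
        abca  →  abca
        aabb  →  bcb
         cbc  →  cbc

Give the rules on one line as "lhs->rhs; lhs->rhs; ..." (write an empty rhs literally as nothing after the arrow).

  | caccaac => caaaac
  | cccaccb => acaccb => acaab => acbc
  | ababbaba => abbaba => abba => ab
  | bbbcccaa => bbbacaa => bbcaa

aab->bc; ba->; cc->a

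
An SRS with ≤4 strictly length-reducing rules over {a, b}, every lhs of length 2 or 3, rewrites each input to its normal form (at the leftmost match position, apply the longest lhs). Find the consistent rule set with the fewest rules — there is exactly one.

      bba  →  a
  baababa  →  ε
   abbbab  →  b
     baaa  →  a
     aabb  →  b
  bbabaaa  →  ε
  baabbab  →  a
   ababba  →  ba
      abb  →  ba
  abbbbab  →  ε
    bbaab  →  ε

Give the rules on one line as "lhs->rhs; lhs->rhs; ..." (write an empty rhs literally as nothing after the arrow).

  | bba => a
  | baababa => bbbaba => baba => baa => bb => ε
  | abbbab => babab => baab => bbb => b
  | baaa => bba => a

aa->b; ab->a; abb->ba; bb->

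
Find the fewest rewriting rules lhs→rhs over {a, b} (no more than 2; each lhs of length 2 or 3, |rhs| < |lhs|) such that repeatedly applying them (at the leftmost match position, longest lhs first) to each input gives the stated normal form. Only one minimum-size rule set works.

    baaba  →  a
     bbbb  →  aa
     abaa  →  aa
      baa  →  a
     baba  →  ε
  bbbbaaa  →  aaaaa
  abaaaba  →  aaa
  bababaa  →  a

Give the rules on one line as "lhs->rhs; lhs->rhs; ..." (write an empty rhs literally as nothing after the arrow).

  | baaba => aba => a
  | bbbb => abb => aa
  | abaa => aa
  | baa => a

ba->; bb->a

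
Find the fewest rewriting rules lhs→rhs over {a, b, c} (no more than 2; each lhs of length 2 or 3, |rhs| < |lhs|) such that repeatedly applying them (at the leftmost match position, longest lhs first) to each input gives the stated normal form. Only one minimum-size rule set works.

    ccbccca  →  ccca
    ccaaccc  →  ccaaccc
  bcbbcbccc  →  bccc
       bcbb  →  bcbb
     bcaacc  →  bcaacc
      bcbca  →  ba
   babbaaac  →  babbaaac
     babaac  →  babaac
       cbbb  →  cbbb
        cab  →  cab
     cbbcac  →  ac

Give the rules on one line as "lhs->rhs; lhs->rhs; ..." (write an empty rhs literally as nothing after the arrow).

  | ccbccca => ccca
  | ccaaccc
  | bcbbcbccc => bcbcbccc => bbccc => bccc
  | bcbb

bbc->bc; cbc->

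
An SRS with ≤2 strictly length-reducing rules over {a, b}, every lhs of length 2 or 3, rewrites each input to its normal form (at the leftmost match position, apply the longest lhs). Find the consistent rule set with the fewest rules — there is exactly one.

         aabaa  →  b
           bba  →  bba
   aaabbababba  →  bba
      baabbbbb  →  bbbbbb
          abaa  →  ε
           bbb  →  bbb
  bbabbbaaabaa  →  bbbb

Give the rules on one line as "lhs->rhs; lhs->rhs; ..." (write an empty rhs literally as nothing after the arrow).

  | aabaa => baa => b
  | bba
  | aaabbababba => abbababba => bababba => babba => bba
  | baabbbbb => bbbbbb

aa->; ab->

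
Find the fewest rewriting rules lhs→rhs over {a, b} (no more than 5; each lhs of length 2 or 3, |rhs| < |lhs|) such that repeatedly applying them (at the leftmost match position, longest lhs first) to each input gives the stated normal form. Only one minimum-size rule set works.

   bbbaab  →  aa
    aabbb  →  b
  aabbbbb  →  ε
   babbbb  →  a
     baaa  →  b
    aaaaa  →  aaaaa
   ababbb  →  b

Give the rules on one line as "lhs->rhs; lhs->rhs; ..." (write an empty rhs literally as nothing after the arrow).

ab->; aba->aa; ba->b; bb->a

  | bbbaab => abaab => aaab => aa
  | aabbb => abb => b
  | aabbbbb => abbbb => bbb => ab => ε
  | babbbb => bbbbb => abbb => bb => a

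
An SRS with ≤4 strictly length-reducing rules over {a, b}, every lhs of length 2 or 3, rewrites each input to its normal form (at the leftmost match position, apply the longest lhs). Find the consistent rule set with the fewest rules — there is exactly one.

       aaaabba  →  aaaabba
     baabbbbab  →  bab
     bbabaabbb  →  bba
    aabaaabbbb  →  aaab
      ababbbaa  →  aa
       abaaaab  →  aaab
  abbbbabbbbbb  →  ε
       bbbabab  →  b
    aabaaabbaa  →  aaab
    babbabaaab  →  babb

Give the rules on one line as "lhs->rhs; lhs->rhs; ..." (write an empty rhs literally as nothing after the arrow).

aba->; baa->; bbb->

  | aaaabba
  | baabbbbab => bbbbab => bab
  | bbabaabbb => bbabbb => bba
  | aabaaabbbb => aaabbbb => aaab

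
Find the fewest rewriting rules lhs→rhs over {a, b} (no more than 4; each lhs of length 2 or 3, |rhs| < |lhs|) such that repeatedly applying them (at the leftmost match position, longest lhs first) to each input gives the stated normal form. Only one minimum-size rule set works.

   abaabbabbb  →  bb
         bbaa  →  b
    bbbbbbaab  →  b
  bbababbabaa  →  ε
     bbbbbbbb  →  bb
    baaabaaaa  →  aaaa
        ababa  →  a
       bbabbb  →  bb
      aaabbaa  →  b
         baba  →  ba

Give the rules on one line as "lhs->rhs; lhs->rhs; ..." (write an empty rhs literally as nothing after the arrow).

ab->b; aba->a; baa->; bbb->

  | abaabbabbb => aabbabbb => abbabbb => bbabbb => bbbbb => bb
  | bbaa => b
  | bbbbbbaab => bbbaab => aab => ab => b
  | bbababbabaa => bbabbabaa => bbbbabaa => babaa => baa => ε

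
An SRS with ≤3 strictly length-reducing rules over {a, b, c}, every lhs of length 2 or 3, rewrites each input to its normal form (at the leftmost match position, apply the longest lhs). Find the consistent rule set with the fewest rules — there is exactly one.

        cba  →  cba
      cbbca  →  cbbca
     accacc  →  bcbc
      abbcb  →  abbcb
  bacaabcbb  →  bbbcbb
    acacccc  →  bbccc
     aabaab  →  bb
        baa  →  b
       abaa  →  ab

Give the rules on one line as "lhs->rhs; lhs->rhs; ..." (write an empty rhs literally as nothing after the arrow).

aa->; ac->b

  | cba
  | cbbca
  | accacc => bcacc => bcbc
  | abbcb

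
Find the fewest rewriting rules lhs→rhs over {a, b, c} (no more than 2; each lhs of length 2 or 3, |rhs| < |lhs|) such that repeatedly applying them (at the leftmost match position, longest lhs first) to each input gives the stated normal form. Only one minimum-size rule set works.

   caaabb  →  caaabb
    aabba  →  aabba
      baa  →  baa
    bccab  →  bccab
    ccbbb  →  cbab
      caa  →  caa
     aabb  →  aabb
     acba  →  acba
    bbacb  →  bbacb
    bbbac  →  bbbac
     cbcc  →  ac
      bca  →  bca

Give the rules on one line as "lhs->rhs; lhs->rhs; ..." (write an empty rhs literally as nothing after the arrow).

  | caaabb
  | aabba
  | baa
  | bccab

cbb->ba; cbc->a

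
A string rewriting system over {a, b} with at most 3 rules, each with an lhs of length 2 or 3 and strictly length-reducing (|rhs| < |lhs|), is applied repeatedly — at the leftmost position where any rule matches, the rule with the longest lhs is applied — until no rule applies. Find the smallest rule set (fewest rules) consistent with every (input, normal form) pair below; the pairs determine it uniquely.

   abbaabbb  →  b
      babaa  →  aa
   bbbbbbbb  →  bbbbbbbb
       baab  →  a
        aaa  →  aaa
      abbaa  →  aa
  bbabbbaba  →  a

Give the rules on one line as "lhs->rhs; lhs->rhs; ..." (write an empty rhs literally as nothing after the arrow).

  | abbaabbb => baabbb => aabbb => abb => b
  | babaa => abaa => aa
  | bbbbbbbb
  | baab => aab => a

ab->; ba->a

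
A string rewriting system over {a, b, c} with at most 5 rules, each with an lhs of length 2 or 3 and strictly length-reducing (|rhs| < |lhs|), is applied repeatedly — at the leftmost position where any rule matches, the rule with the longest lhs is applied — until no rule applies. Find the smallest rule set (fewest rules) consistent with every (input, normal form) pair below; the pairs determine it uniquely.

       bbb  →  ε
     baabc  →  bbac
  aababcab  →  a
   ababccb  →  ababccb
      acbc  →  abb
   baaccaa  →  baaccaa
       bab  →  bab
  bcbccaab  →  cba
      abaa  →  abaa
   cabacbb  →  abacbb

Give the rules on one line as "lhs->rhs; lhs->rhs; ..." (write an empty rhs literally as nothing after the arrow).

aab->ba; bbb->; cab->ab; cbc->bb

  | bbb => ε
  | baabc => bbac
  | aababcab => baabcab => bbacab => bbaab => bbba => a
  | ababccb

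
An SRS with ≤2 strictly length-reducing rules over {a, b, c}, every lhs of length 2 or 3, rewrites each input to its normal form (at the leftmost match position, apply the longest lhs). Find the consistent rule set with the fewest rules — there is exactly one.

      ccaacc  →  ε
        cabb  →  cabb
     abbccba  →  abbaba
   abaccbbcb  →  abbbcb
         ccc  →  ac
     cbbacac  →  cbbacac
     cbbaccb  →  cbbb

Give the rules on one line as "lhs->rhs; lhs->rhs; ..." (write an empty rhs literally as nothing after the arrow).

aa->; cc->a

  | ccaacc => aaacc => acc => aa => ε
  | cabb
  | abbccba => abbaba
  | abaccbbcb => abaabbcb => abbbcb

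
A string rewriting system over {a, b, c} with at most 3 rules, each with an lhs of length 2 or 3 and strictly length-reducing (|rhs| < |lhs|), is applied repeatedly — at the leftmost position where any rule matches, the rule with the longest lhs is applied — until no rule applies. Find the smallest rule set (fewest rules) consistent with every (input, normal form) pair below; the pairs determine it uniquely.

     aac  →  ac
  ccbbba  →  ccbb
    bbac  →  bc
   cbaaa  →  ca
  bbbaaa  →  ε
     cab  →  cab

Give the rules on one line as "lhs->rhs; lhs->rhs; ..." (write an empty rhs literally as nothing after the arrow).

  | aac => ac
  | ccbbba => ccbb
  | bbac => bc
  | cbaaa => caa => ca

aa->a; ba->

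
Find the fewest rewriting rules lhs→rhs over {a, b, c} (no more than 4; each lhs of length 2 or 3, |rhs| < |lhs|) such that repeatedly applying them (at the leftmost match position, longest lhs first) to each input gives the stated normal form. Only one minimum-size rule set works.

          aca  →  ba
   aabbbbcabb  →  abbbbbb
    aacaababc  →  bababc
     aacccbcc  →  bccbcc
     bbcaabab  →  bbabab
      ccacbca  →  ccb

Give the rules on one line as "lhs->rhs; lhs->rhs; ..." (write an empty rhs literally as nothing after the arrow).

  | aca => ba
  | aabbbbcabb => abbbbcabb => abbbbbb
  | aacaababc => acaababc => baababc => bababc
  | aacccbcc => acccbcc => bccbcc

aa->a; ac->b; ca->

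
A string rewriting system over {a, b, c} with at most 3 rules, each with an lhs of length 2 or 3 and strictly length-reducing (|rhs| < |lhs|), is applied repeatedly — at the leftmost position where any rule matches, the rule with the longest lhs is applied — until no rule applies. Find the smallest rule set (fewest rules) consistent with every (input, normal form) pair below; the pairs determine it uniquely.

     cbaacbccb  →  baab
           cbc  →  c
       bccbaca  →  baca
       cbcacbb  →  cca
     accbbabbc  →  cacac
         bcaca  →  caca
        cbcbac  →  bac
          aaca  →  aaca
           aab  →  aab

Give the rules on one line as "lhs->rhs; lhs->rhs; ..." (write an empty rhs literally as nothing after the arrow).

abb->ca; bc->c; cb->b

  | cbaacbccb => baacbccb => baabccb => baaccb => baacb => baab
  | cbc => bc => c
  | bccbaca => ccbaca => cbaca => baca
  | cbcacbb => bcacbb => cacbb => cabb => cca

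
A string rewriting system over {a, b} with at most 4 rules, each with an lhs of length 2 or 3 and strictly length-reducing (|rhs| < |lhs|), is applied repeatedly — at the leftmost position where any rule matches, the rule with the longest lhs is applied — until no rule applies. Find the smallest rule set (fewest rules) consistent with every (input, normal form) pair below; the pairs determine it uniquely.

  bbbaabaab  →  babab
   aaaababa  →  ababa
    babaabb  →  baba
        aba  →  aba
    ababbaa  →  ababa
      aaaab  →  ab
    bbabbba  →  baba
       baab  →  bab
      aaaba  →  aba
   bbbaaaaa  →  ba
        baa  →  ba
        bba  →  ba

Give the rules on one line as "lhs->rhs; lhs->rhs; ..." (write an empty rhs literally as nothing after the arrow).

  | bbbaabaab => baabaab => babaab => babab
  | aaaababa => aaababa => aababa => ababa
  | babaabb => bababb => baba
  | aba

aa->a; bb->; bba->ba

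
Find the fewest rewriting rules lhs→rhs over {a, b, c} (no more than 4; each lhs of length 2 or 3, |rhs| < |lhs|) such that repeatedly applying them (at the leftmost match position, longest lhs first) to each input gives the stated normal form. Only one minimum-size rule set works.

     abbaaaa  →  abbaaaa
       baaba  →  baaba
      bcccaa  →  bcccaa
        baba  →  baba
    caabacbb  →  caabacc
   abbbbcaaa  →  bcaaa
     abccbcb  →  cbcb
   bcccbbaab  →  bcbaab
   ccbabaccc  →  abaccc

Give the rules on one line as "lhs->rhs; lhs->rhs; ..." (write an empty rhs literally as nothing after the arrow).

  | abbaaaa
  | baaba
  | bcccaa
  | baba

abc->; bbb->bc; cbb->cc; ccb->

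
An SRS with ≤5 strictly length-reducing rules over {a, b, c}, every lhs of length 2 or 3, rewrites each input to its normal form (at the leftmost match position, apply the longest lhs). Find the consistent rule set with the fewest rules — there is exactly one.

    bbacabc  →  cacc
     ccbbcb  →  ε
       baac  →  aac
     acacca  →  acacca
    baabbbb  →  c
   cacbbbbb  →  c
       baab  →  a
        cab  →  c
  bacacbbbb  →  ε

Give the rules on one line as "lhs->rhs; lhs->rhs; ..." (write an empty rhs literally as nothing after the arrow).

ab->; ba->a; bb->c; cb->

  | bbacabc => cacabc => cacc
  | ccbbcb => cbcb => cb => ε
  | baac => aac
  | acacca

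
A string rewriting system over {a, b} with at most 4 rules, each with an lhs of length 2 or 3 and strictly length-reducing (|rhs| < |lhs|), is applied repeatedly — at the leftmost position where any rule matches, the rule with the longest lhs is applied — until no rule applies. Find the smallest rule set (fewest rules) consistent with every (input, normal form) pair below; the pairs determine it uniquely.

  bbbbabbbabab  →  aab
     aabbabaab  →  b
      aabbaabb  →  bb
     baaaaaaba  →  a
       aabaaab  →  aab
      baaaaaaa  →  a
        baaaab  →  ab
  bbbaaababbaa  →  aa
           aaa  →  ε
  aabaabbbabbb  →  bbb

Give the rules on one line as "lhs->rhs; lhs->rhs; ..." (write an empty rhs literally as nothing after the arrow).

  | bbbbabbbabab => bbbabbbabab => bbabbbabab => babbbabab => abbbabab => bbbabab => bbabab => babab => abab => aab
  | aabbabaab => abbabaab => bbabaab => babaab => abaab => aaab => b
  | aabbaabb => abbaabb => bbaabb => baabb => aabb => abb => bb
  | baaaaaaba => aaaaaaba => aaaba => ba => a

aaa->; abb->bb; ba->a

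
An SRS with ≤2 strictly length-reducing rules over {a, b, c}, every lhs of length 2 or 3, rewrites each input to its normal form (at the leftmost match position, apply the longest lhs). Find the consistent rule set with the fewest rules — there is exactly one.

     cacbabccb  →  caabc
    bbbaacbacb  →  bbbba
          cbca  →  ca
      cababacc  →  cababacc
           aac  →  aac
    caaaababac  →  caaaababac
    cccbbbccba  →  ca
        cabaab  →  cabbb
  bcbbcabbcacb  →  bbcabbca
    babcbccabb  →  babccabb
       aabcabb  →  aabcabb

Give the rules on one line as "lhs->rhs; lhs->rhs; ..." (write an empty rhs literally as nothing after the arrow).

baa->bb; cb->

  | cacbabccb => caabccb => caabc
  | bbbaacbacb => bbbbcbacb => bbbbacb => bbbba
  | cbca => ca
  | cababacc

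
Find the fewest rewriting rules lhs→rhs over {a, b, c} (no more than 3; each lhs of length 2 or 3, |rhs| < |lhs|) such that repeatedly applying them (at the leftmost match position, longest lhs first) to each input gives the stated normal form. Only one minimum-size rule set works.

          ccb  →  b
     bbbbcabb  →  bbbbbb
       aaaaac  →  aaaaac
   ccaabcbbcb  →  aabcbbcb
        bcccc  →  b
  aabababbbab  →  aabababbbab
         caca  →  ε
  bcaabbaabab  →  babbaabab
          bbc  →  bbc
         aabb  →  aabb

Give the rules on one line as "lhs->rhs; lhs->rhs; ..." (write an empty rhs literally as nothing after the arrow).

ca->; cc->

  | ccb => b
  | bbbbcabb => bbbbbb
  | aaaaac
  | ccaabcbbcb => aabcbbcb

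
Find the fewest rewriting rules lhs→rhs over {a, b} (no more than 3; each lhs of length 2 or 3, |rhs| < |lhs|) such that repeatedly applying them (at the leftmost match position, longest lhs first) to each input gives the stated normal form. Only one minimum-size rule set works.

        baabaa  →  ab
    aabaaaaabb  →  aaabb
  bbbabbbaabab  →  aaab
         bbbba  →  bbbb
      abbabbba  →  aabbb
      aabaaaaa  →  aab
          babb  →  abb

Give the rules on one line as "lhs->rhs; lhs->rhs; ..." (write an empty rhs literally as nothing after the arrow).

  | baabaa => babaa => abaa => aba => ab
  | aabaaaaabb => aabaaaabb => aabaaabb => aabaabb => aababb => aaabb
  | bbbabbbaabab => bbabbbaabab => babbbaabab => abbbaabab => abbbabab => abbabab => ababab => aabab => aaab
  | bbbba => bbbb

ba->b; bab->ab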